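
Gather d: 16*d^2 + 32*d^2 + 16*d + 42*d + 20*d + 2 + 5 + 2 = 48*d^2 + 78*d + 9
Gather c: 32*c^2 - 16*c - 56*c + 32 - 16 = 32*c^2 - 72*c + 16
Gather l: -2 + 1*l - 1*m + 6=l - m + 4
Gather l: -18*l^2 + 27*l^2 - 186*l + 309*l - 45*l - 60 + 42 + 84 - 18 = 9*l^2 + 78*l + 48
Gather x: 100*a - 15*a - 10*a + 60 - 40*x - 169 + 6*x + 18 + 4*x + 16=75*a - 30*x - 75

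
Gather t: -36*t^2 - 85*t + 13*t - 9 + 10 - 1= -36*t^2 - 72*t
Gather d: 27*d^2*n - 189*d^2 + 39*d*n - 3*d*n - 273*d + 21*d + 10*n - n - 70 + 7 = d^2*(27*n - 189) + d*(36*n - 252) + 9*n - 63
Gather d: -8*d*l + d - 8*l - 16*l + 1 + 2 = d*(1 - 8*l) - 24*l + 3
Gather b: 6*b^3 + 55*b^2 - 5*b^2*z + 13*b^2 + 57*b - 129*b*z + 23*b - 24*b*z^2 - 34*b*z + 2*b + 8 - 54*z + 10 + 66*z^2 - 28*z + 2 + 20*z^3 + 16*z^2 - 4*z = 6*b^3 + b^2*(68 - 5*z) + b*(-24*z^2 - 163*z + 82) + 20*z^3 + 82*z^2 - 86*z + 20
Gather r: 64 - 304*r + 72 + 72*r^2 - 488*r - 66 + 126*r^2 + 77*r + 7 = 198*r^2 - 715*r + 77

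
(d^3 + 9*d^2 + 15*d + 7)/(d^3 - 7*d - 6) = (d^2 + 8*d + 7)/(d^2 - d - 6)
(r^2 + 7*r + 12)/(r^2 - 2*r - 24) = (r + 3)/(r - 6)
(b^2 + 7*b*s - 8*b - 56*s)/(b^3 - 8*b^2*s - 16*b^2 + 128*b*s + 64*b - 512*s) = (-b - 7*s)/(-b^2 + 8*b*s + 8*b - 64*s)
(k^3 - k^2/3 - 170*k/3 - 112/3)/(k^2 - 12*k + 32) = (3*k^2 + 23*k + 14)/(3*(k - 4))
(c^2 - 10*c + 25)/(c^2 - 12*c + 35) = (c - 5)/(c - 7)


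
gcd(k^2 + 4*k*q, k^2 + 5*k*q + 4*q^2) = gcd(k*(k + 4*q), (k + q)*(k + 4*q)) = k + 4*q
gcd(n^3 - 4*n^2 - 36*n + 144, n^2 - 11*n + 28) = n - 4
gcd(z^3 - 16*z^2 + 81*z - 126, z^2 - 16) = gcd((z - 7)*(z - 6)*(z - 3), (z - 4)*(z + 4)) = 1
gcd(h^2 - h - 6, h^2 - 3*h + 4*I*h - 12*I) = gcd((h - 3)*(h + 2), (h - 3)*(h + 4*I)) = h - 3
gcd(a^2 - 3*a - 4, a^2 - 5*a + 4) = a - 4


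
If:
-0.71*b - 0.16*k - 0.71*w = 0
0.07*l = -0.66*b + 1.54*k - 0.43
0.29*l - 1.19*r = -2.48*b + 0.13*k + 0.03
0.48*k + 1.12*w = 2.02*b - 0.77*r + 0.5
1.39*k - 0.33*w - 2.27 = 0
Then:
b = 1.16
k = 1.29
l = 11.27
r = 5.00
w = -1.45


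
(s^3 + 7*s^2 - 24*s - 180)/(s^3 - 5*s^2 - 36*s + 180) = (s + 6)/(s - 6)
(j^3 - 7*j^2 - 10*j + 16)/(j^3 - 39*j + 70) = (j^3 - 7*j^2 - 10*j + 16)/(j^3 - 39*j + 70)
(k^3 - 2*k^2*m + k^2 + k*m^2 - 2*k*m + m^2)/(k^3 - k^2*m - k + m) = (k - m)/(k - 1)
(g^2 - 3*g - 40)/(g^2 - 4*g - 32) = (g + 5)/(g + 4)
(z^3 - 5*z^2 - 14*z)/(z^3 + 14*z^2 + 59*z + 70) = z*(z - 7)/(z^2 + 12*z + 35)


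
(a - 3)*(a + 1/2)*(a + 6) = a^3 + 7*a^2/2 - 33*a/2 - 9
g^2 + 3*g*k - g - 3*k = (g - 1)*(g + 3*k)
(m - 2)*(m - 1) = m^2 - 3*m + 2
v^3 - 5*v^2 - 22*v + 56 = (v - 7)*(v - 2)*(v + 4)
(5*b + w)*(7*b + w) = 35*b^2 + 12*b*w + w^2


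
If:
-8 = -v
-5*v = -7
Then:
No Solution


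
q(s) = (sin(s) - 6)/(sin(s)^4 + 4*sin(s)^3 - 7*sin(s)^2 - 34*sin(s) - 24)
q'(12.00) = -1.99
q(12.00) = 0.79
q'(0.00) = -0.40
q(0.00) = 0.25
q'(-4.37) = 0.02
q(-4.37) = 0.09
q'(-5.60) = -0.09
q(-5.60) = 0.11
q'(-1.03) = -14.44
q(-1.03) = 3.47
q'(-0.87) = -6.45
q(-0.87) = 1.91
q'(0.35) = -0.18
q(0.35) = 0.16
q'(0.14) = -0.28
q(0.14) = 0.20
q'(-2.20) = 9.04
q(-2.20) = 2.45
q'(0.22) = -0.24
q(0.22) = 0.18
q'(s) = (sin(s) - 6)*(-4*sin(s)^3*cos(s) - 12*sin(s)^2*cos(s) + 14*sin(s)*cos(s) + 34*cos(s))/(sin(s)^4 + 4*sin(s)^3 - 7*sin(s)^2 - 34*sin(s) - 24)^2 + cos(s)/(sin(s)^4 + 4*sin(s)^3 - 7*sin(s)^2 - 34*sin(s) - 24) = (-3*sin(s)^4 + 16*sin(s)^3 + 79*sin(s)^2 - 84*sin(s) - 228)*cos(s)/((sin(s) - 3)^2*(sin(s) + 1)^2*(sin(s) + 2)^2*(sin(s) + 4)^2)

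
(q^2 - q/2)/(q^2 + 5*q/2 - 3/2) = q/(q + 3)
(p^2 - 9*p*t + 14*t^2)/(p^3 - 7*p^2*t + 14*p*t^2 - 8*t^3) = (p - 7*t)/(p^2 - 5*p*t + 4*t^2)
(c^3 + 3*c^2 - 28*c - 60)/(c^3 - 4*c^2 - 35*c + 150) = (c + 2)/(c - 5)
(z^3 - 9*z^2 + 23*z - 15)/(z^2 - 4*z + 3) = z - 5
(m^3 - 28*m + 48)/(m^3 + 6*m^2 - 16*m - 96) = (m - 2)/(m + 4)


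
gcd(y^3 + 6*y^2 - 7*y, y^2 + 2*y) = y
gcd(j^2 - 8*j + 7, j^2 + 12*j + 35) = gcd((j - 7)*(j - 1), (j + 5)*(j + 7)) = 1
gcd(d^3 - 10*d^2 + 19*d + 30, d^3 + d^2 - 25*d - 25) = d^2 - 4*d - 5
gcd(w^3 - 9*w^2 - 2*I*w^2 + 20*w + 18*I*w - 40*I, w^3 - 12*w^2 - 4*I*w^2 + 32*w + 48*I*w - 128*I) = w - 4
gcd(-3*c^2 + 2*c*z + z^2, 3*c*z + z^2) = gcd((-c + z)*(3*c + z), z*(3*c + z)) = 3*c + z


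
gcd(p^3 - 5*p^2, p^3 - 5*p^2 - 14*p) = p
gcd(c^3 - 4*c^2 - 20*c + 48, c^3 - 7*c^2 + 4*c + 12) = c^2 - 8*c + 12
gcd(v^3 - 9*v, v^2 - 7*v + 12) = v - 3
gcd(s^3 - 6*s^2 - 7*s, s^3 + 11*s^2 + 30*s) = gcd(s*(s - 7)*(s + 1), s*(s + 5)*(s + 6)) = s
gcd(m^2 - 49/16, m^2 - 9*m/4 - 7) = m + 7/4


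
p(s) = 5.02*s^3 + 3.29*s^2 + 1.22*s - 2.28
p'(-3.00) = 117.02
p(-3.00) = -111.87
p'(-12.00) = 2090.90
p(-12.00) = -8217.72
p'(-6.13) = 526.79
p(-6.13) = -1042.47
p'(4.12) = 283.96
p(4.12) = 409.66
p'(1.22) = 31.66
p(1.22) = 13.22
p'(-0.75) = 4.76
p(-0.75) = -3.46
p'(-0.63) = 3.05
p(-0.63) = -3.00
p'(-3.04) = 120.40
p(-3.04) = -116.62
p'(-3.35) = 148.19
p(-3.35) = -158.17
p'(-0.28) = 0.56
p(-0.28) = -2.47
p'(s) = 15.06*s^2 + 6.58*s + 1.22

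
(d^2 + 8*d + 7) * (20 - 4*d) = -4*d^3 - 12*d^2 + 132*d + 140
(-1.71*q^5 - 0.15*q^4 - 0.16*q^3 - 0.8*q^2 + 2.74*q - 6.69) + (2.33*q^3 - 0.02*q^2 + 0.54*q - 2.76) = -1.71*q^5 - 0.15*q^4 + 2.17*q^3 - 0.82*q^2 + 3.28*q - 9.45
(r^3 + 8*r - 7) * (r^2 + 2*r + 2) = r^5 + 2*r^4 + 10*r^3 + 9*r^2 + 2*r - 14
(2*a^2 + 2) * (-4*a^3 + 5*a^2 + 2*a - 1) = -8*a^5 + 10*a^4 - 4*a^3 + 8*a^2 + 4*a - 2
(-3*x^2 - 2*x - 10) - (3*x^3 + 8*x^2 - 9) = -3*x^3 - 11*x^2 - 2*x - 1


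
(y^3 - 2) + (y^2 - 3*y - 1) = y^3 + y^2 - 3*y - 3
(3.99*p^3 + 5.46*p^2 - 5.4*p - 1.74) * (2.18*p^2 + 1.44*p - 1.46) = 8.6982*p^5 + 17.6484*p^4 - 9.735*p^3 - 19.5408*p^2 + 5.3784*p + 2.5404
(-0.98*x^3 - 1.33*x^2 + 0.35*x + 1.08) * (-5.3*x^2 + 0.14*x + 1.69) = 5.194*x^5 + 6.9118*x^4 - 3.6974*x^3 - 7.9227*x^2 + 0.7427*x + 1.8252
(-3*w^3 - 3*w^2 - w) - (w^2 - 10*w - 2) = -3*w^3 - 4*w^2 + 9*w + 2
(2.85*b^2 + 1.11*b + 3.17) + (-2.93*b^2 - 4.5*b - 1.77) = -0.0800000000000001*b^2 - 3.39*b + 1.4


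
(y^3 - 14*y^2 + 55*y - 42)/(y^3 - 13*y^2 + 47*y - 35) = (y - 6)/(y - 5)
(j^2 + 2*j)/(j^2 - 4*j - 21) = j*(j + 2)/(j^2 - 4*j - 21)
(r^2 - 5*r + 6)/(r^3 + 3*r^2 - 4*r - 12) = (r - 3)/(r^2 + 5*r + 6)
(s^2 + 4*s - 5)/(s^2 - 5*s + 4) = (s + 5)/(s - 4)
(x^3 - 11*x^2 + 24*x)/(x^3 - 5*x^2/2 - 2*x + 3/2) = 2*x*(x - 8)/(2*x^2 + x - 1)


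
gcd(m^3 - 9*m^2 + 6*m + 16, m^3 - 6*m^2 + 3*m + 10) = m^2 - m - 2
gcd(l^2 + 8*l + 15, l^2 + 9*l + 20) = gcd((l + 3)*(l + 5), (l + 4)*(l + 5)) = l + 5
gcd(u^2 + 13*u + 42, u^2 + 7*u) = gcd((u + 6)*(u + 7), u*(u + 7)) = u + 7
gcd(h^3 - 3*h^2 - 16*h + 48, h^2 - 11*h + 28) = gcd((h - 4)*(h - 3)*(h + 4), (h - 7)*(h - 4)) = h - 4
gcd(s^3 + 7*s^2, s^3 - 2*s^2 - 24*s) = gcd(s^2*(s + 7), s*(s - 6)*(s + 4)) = s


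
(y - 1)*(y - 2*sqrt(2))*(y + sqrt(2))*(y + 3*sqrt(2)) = y^4 - y^3 + 2*sqrt(2)*y^3 - 10*y^2 - 2*sqrt(2)*y^2 - 12*sqrt(2)*y + 10*y + 12*sqrt(2)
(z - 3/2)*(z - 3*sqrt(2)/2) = z^2 - 3*sqrt(2)*z/2 - 3*z/2 + 9*sqrt(2)/4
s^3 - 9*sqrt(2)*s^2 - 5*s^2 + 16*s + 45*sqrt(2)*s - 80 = (s - 5)*(s - 8*sqrt(2))*(s - sqrt(2))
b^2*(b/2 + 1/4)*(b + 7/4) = b^4/2 + 9*b^3/8 + 7*b^2/16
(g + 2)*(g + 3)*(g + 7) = g^3 + 12*g^2 + 41*g + 42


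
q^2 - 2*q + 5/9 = (q - 5/3)*(q - 1/3)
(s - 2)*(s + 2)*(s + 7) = s^3 + 7*s^2 - 4*s - 28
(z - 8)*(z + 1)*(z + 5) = z^3 - 2*z^2 - 43*z - 40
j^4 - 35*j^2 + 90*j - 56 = (j - 4)*(j - 2)*(j - 1)*(j + 7)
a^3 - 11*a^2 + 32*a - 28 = (a - 7)*(a - 2)^2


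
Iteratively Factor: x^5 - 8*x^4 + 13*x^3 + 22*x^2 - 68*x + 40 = (x - 2)*(x^4 - 6*x^3 + x^2 + 24*x - 20) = (x - 2)*(x - 1)*(x^3 - 5*x^2 - 4*x + 20) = (x - 2)^2*(x - 1)*(x^2 - 3*x - 10) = (x - 5)*(x - 2)^2*(x - 1)*(x + 2)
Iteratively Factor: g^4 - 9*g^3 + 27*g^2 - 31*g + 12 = (g - 4)*(g^3 - 5*g^2 + 7*g - 3) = (g - 4)*(g - 1)*(g^2 - 4*g + 3) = (g - 4)*(g - 1)^2*(g - 3)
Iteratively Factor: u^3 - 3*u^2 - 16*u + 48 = (u + 4)*(u^2 - 7*u + 12) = (u - 4)*(u + 4)*(u - 3)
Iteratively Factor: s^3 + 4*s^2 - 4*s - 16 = (s + 4)*(s^2 - 4) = (s - 2)*(s + 4)*(s + 2)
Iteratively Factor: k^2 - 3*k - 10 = (k + 2)*(k - 5)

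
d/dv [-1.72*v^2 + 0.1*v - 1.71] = 0.1 - 3.44*v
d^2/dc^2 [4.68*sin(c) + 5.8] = -4.68*sin(c)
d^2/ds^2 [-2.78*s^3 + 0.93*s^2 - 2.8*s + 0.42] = 1.86 - 16.68*s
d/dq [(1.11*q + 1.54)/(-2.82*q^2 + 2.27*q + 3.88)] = (3.1302*q^2 + 8.6856*q + 0.811)/(7.9524*q^4 - 12.8028*q^3 - 16.7303*q^2 + 17.6152*q + 15.0544)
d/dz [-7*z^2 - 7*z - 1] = -14*z - 7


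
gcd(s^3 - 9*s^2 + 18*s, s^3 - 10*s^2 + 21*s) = s^2 - 3*s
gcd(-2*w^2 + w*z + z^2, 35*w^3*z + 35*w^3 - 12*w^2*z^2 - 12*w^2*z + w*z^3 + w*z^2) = 1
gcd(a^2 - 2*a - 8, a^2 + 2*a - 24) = a - 4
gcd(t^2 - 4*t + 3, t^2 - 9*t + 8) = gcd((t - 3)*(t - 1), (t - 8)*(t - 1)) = t - 1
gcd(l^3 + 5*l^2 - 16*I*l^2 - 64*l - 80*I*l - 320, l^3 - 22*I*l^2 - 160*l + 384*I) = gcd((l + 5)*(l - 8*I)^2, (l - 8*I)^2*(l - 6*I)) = l^2 - 16*I*l - 64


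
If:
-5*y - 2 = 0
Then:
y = -2/5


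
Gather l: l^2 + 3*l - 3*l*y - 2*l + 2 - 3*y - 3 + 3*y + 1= l^2 + l*(1 - 3*y)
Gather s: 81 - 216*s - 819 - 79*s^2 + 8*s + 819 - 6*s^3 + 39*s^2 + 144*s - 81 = -6*s^3 - 40*s^2 - 64*s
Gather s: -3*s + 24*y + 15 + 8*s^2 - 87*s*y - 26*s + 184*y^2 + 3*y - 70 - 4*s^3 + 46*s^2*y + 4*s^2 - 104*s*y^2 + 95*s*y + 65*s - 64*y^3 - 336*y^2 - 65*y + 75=-4*s^3 + s^2*(46*y + 12) + s*(-104*y^2 + 8*y + 36) - 64*y^3 - 152*y^2 - 38*y + 20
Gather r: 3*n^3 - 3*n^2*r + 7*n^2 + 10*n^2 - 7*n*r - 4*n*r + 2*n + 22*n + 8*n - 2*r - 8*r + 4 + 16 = 3*n^3 + 17*n^2 + 32*n + r*(-3*n^2 - 11*n - 10) + 20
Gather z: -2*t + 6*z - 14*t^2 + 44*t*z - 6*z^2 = -14*t^2 - 2*t - 6*z^2 + z*(44*t + 6)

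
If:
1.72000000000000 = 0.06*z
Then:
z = 28.67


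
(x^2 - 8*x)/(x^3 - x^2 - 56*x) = 1/(x + 7)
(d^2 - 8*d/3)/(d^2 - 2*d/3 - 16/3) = d/(d + 2)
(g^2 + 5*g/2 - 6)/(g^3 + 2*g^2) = (g^2 + 5*g/2 - 6)/(g^2*(g + 2))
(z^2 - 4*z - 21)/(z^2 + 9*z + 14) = (z^2 - 4*z - 21)/(z^2 + 9*z + 14)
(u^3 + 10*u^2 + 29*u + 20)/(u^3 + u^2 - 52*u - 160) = (u + 1)/(u - 8)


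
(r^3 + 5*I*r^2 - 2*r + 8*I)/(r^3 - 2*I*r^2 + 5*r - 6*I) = (r + 4*I)/(r - 3*I)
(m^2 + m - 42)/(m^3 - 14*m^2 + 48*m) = (m + 7)/(m*(m - 8))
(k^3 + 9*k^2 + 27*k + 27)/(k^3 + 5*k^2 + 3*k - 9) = (k + 3)/(k - 1)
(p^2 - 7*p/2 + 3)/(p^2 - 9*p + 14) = (p - 3/2)/(p - 7)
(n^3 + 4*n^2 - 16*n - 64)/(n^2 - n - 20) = (n^2 - 16)/(n - 5)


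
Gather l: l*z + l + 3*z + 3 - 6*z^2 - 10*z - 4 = l*(z + 1) - 6*z^2 - 7*z - 1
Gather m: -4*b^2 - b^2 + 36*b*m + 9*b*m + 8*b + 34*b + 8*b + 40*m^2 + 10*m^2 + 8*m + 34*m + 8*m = -5*b^2 + 50*b + 50*m^2 + m*(45*b + 50)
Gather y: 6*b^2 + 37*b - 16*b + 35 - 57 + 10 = 6*b^2 + 21*b - 12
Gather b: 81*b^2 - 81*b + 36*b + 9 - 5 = 81*b^2 - 45*b + 4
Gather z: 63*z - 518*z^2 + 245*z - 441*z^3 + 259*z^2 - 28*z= -441*z^3 - 259*z^2 + 280*z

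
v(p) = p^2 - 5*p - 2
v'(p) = 2*p - 5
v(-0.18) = -1.07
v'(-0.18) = -5.36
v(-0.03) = -1.85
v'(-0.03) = -5.06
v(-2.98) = 21.78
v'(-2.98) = -10.96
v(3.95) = -6.15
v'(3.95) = 2.90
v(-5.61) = 57.52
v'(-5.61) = -16.22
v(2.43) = -8.25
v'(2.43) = -0.14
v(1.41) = -7.06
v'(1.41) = -2.18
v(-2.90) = 20.91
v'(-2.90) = -10.80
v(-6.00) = 64.00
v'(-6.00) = -17.00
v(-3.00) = 22.00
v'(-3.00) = -11.00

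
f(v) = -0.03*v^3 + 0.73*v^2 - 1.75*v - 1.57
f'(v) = -0.09*v^2 + 1.46*v - 1.75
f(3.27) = -0.54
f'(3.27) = 2.06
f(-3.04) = 11.34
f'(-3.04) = -7.02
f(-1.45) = 2.59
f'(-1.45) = -4.06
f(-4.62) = 25.05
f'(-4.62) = -10.42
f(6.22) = 8.57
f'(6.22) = 3.85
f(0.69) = -2.44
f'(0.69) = -0.79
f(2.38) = -2.00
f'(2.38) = 1.22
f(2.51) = -1.84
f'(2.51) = 1.35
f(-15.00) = 290.18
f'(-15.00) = -43.90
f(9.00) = 19.94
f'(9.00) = 4.10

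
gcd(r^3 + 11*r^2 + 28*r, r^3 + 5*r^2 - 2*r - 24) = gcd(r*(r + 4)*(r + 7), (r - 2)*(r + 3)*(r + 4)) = r + 4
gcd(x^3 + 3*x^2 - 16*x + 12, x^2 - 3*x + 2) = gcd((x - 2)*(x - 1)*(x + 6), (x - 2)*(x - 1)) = x^2 - 3*x + 2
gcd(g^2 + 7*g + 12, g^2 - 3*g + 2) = 1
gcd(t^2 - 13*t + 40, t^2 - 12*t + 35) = t - 5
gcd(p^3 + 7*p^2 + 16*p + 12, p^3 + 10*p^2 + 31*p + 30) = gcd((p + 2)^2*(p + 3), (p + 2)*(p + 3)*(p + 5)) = p^2 + 5*p + 6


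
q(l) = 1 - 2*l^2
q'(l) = -4*l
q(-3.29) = -20.65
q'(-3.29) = 13.16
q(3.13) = -18.59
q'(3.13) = -12.52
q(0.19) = 0.93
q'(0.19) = -0.76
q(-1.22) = -1.98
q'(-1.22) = 4.88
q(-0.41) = 0.66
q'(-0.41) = 1.64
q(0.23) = 0.89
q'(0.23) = -0.92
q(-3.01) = -17.12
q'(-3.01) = 12.04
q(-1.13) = -1.55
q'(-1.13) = 4.52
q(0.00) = 1.00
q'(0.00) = 0.00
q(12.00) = -287.00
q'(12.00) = -48.00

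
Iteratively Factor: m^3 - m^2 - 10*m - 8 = (m + 1)*(m^2 - 2*m - 8) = (m + 1)*(m + 2)*(m - 4)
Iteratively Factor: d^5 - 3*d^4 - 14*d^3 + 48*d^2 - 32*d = (d - 1)*(d^4 - 2*d^3 - 16*d^2 + 32*d) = (d - 4)*(d - 1)*(d^3 + 2*d^2 - 8*d) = d*(d - 4)*(d - 1)*(d^2 + 2*d - 8) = d*(d - 4)*(d - 1)*(d + 4)*(d - 2)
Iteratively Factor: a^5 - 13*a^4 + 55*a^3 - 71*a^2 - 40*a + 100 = (a - 2)*(a^4 - 11*a^3 + 33*a^2 - 5*a - 50) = (a - 2)*(a + 1)*(a^3 - 12*a^2 + 45*a - 50) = (a - 5)*(a - 2)*(a + 1)*(a^2 - 7*a + 10) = (a - 5)^2*(a - 2)*(a + 1)*(a - 2)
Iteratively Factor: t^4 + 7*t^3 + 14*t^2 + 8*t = (t + 1)*(t^3 + 6*t^2 + 8*t) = t*(t + 1)*(t^2 + 6*t + 8) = t*(t + 1)*(t + 4)*(t + 2)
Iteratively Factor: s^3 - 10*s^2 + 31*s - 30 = (s - 2)*(s^2 - 8*s + 15) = (s - 3)*(s - 2)*(s - 5)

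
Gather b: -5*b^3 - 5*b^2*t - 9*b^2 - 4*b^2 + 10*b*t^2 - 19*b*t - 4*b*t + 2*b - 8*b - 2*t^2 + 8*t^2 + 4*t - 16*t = -5*b^3 + b^2*(-5*t - 13) + b*(10*t^2 - 23*t - 6) + 6*t^2 - 12*t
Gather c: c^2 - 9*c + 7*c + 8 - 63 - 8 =c^2 - 2*c - 63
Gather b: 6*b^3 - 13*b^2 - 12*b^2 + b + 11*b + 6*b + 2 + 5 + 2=6*b^3 - 25*b^2 + 18*b + 9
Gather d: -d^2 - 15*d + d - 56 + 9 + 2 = -d^2 - 14*d - 45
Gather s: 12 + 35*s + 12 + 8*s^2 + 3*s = 8*s^2 + 38*s + 24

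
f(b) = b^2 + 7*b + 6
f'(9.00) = 25.00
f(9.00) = 150.00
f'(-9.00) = -11.00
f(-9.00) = 24.00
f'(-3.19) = 0.62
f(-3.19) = -6.15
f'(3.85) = 14.70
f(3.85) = 47.77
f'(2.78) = 12.56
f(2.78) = 33.19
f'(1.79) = 10.58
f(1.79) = 21.73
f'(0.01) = 7.02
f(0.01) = 6.07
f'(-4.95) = -2.90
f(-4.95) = -4.15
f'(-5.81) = -4.62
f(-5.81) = -0.91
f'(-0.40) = 6.20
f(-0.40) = 3.36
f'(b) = 2*b + 7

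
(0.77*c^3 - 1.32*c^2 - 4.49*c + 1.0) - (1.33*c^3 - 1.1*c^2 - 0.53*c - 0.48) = -0.56*c^3 - 0.22*c^2 - 3.96*c + 1.48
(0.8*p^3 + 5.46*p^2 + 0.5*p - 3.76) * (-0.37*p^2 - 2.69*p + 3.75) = -0.296*p^5 - 4.1722*p^4 - 11.8724*p^3 + 20.5212*p^2 + 11.9894*p - 14.1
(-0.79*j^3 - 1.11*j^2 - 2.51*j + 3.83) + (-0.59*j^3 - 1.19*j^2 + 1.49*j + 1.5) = -1.38*j^3 - 2.3*j^2 - 1.02*j + 5.33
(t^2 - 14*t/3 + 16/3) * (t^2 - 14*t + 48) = t^4 - 56*t^3/3 + 356*t^2/3 - 896*t/3 + 256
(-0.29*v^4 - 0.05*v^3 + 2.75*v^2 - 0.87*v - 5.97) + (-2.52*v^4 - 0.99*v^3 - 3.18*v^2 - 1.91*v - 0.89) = -2.81*v^4 - 1.04*v^3 - 0.43*v^2 - 2.78*v - 6.86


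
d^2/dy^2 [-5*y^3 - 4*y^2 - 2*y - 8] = -30*y - 8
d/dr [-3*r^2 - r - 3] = -6*r - 1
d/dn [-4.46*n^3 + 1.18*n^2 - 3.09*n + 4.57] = -13.38*n^2 + 2.36*n - 3.09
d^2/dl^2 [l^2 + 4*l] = 2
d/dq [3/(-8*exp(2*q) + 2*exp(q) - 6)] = (12*exp(q) - 3/2)*exp(q)/(4*exp(2*q) - exp(q) + 3)^2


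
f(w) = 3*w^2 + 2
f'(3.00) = 18.00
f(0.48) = 2.69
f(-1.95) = 13.41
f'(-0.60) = -3.60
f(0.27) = 2.22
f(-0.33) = 2.33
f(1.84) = 12.16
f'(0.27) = 1.62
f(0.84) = 4.12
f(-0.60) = 3.08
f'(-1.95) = -11.70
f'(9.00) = 54.00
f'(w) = 6*w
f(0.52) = 2.81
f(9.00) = 245.00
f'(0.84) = 5.04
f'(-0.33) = -1.98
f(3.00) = 29.00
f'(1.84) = 11.04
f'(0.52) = 3.12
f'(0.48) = 2.88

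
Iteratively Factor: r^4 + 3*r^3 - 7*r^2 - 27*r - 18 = (r + 1)*(r^3 + 2*r^2 - 9*r - 18) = (r + 1)*(r + 2)*(r^2 - 9) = (r - 3)*(r + 1)*(r + 2)*(r + 3)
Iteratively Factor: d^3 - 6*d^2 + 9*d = (d - 3)*(d^2 - 3*d) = d*(d - 3)*(d - 3)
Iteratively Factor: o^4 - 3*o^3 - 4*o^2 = (o)*(o^3 - 3*o^2 - 4*o) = o*(o + 1)*(o^2 - 4*o) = o*(o - 4)*(o + 1)*(o)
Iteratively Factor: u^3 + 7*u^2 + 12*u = (u + 3)*(u^2 + 4*u) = (u + 3)*(u + 4)*(u)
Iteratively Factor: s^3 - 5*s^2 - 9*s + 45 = (s + 3)*(s^2 - 8*s + 15) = (s - 3)*(s + 3)*(s - 5)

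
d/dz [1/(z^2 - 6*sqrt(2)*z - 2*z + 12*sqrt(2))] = 2*(-z + 1 + 3*sqrt(2))/(z^2 - 6*sqrt(2)*z - 2*z + 12*sqrt(2))^2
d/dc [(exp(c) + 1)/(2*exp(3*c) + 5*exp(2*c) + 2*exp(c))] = (-4*exp(3*c) - 11*exp(2*c) - 10*exp(c) - 2)*exp(-c)/(4*exp(4*c) + 20*exp(3*c) + 33*exp(2*c) + 20*exp(c) + 4)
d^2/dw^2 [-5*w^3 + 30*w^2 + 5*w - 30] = 60 - 30*w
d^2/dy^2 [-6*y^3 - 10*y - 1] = -36*y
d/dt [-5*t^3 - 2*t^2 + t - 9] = -15*t^2 - 4*t + 1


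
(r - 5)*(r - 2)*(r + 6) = r^3 - r^2 - 32*r + 60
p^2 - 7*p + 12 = (p - 4)*(p - 3)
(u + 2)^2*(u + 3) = u^3 + 7*u^2 + 16*u + 12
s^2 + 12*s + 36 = (s + 6)^2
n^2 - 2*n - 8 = (n - 4)*(n + 2)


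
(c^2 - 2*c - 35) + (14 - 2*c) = c^2 - 4*c - 21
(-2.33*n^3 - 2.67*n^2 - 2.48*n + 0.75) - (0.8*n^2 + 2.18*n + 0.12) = -2.33*n^3 - 3.47*n^2 - 4.66*n + 0.63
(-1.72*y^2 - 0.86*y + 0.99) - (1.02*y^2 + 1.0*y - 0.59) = -2.74*y^2 - 1.86*y + 1.58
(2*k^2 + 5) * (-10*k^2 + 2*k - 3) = -20*k^4 + 4*k^3 - 56*k^2 + 10*k - 15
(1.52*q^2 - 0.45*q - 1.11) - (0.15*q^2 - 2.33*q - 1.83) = 1.37*q^2 + 1.88*q + 0.72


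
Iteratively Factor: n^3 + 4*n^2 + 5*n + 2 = (n + 1)*(n^2 + 3*n + 2) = (n + 1)^2*(n + 2)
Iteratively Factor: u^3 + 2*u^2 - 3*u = (u + 3)*(u^2 - u) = (u - 1)*(u + 3)*(u)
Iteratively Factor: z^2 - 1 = (z + 1)*(z - 1)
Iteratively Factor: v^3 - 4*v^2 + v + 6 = (v - 3)*(v^2 - v - 2) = (v - 3)*(v + 1)*(v - 2)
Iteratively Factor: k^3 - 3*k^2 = (k)*(k^2 - 3*k) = k*(k - 3)*(k)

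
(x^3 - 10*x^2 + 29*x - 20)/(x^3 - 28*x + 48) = (x^2 - 6*x + 5)/(x^2 + 4*x - 12)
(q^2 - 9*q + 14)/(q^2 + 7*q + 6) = (q^2 - 9*q + 14)/(q^2 + 7*q + 6)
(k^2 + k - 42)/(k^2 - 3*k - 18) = (k + 7)/(k + 3)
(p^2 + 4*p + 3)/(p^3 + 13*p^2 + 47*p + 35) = (p + 3)/(p^2 + 12*p + 35)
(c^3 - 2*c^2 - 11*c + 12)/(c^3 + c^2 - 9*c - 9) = (c^2 - 5*c + 4)/(c^2 - 2*c - 3)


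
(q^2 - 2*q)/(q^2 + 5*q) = (q - 2)/(q + 5)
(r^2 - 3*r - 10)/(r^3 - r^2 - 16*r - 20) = 1/(r + 2)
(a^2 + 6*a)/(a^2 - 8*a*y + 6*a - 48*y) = a/(a - 8*y)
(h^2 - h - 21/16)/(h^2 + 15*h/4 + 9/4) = (h - 7/4)/(h + 3)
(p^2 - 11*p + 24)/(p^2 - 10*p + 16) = (p - 3)/(p - 2)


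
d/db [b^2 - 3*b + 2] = 2*b - 3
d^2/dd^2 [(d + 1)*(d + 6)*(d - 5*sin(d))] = 5*d^2*sin(d) + 35*d*sin(d) - 20*d*cos(d) + 6*d + 20*sin(d) - 70*cos(d) + 14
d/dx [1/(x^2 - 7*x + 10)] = (7 - 2*x)/(x^2 - 7*x + 10)^2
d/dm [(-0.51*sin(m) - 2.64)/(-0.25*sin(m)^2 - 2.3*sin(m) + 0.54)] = (-1.32*sin(m) + 0.06375*cos(2*m) - 6.41115)*cos(m)/(0.25*sin(m)^2 + 2.3*sin(m) - 0.54)^2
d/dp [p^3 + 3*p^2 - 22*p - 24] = 3*p^2 + 6*p - 22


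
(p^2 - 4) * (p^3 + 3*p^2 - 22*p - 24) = p^5 + 3*p^4 - 26*p^3 - 36*p^2 + 88*p + 96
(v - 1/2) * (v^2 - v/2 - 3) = v^3 - v^2 - 11*v/4 + 3/2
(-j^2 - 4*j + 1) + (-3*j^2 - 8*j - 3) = -4*j^2 - 12*j - 2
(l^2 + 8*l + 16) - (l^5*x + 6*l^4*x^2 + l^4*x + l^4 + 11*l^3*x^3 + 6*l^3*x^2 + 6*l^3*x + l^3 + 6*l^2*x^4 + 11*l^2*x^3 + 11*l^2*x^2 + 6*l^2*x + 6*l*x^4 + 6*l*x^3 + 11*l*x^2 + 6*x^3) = -l^5*x - 6*l^4*x^2 - l^4*x - l^4 - 11*l^3*x^3 - 6*l^3*x^2 - 6*l^3*x - l^3 - 6*l^2*x^4 - 11*l^2*x^3 - 11*l^2*x^2 - 6*l^2*x + l^2 - 6*l*x^4 - 6*l*x^3 - 11*l*x^2 + 8*l - 6*x^3 + 16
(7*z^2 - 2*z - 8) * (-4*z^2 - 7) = -28*z^4 + 8*z^3 - 17*z^2 + 14*z + 56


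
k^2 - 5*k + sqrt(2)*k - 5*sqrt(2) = (k - 5)*(k + sqrt(2))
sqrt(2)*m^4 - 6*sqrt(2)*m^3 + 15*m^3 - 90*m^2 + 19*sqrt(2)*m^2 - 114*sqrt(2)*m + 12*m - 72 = (m - 6)*(m + sqrt(2))*(m + 6*sqrt(2))*(sqrt(2)*m + 1)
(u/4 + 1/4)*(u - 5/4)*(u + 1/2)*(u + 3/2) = u^4/4 + 7*u^3/16 - u^2/4 - 43*u/64 - 15/64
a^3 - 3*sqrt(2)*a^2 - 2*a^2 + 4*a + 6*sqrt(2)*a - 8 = (a - 2)*(a - 2*sqrt(2))*(a - sqrt(2))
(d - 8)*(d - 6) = d^2 - 14*d + 48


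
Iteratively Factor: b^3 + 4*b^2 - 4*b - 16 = (b + 2)*(b^2 + 2*b - 8) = (b + 2)*(b + 4)*(b - 2)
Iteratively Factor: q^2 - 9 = (q + 3)*(q - 3)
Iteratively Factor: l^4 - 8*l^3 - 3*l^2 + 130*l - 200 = (l - 5)*(l^3 - 3*l^2 - 18*l + 40) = (l - 5)*(l + 4)*(l^2 - 7*l + 10) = (l - 5)^2*(l + 4)*(l - 2)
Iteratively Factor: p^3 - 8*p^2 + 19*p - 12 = (p - 4)*(p^2 - 4*p + 3) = (p - 4)*(p - 1)*(p - 3)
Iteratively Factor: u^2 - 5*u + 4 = (u - 4)*(u - 1)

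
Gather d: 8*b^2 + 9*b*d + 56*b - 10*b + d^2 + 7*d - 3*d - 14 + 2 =8*b^2 + 46*b + d^2 + d*(9*b + 4) - 12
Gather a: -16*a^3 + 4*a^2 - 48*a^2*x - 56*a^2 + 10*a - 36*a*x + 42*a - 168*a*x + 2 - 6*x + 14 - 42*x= -16*a^3 + a^2*(-48*x - 52) + a*(52 - 204*x) - 48*x + 16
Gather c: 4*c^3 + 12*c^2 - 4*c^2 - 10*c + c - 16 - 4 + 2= 4*c^3 + 8*c^2 - 9*c - 18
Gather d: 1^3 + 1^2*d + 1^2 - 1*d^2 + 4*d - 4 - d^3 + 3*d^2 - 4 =-d^3 + 2*d^2 + 5*d - 6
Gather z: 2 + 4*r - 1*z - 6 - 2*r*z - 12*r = -8*r + z*(-2*r - 1) - 4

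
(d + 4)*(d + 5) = d^2 + 9*d + 20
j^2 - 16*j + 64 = (j - 8)^2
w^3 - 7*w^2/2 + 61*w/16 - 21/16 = (w - 7/4)*(w - 1)*(w - 3/4)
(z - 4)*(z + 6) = z^2 + 2*z - 24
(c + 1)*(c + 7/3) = c^2 + 10*c/3 + 7/3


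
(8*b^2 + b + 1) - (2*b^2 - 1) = 6*b^2 + b + 2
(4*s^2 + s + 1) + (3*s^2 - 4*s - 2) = 7*s^2 - 3*s - 1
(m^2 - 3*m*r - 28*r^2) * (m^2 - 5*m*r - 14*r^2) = m^4 - 8*m^3*r - 27*m^2*r^2 + 182*m*r^3 + 392*r^4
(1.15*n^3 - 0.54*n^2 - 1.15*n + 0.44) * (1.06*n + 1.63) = 1.219*n^4 + 1.3021*n^3 - 2.0992*n^2 - 1.4081*n + 0.7172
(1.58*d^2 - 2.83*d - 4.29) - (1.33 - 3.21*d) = 1.58*d^2 + 0.38*d - 5.62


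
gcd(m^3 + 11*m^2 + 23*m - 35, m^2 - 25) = m + 5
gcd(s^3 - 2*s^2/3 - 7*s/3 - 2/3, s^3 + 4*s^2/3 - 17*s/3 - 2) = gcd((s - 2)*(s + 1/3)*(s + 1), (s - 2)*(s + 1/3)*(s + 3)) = s^2 - 5*s/3 - 2/3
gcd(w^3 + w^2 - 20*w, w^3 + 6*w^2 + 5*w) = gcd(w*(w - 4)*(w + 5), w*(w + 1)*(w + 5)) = w^2 + 5*w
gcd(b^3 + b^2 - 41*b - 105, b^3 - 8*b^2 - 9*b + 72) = b + 3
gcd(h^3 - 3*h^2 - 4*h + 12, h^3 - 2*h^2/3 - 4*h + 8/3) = h^2 - 4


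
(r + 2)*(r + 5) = r^2 + 7*r + 10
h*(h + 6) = h^2 + 6*h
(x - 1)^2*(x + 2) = x^3 - 3*x + 2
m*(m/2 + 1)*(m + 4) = m^3/2 + 3*m^2 + 4*m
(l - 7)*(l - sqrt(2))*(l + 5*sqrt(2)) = l^3 - 7*l^2 + 4*sqrt(2)*l^2 - 28*sqrt(2)*l - 10*l + 70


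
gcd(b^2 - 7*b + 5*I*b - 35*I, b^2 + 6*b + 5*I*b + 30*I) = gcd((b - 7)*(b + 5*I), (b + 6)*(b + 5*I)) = b + 5*I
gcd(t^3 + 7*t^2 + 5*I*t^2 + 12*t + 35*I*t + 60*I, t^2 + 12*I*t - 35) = t + 5*I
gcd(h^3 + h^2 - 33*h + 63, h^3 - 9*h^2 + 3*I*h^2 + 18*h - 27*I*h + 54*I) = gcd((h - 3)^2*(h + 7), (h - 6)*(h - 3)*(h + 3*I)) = h - 3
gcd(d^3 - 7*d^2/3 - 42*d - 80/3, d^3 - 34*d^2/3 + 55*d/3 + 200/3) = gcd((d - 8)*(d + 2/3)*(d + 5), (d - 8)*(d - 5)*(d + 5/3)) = d - 8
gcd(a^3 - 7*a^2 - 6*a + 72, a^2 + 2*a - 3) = a + 3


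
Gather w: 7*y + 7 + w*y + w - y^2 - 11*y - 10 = w*(y + 1) - y^2 - 4*y - 3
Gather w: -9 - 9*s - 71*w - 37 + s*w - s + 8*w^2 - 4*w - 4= -10*s + 8*w^2 + w*(s - 75) - 50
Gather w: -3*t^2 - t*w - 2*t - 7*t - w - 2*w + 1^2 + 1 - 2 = -3*t^2 - 9*t + w*(-t - 3)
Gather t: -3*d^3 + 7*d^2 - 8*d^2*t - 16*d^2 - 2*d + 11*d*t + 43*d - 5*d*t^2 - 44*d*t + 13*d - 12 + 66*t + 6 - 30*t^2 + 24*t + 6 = -3*d^3 - 9*d^2 + 54*d + t^2*(-5*d - 30) + t*(-8*d^2 - 33*d + 90)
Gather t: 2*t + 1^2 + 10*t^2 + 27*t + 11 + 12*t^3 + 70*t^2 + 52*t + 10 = 12*t^3 + 80*t^2 + 81*t + 22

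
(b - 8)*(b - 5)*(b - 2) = b^3 - 15*b^2 + 66*b - 80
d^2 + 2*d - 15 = (d - 3)*(d + 5)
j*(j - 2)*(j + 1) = j^3 - j^2 - 2*j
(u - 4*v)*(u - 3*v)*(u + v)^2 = u^4 - 5*u^3*v - u^2*v^2 + 17*u*v^3 + 12*v^4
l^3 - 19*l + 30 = (l - 3)*(l - 2)*(l + 5)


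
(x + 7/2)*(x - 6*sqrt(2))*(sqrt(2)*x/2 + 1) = sqrt(2)*x^3/2 - 5*x^2 + 7*sqrt(2)*x^2/4 - 35*x/2 - 6*sqrt(2)*x - 21*sqrt(2)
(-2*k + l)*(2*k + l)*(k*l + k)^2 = -4*k^4*l^2 - 8*k^4*l - 4*k^4 + k^2*l^4 + 2*k^2*l^3 + k^2*l^2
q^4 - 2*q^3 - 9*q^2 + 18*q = q*(q - 3)*(q - 2)*(q + 3)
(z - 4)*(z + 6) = z^2 + 2*z - 24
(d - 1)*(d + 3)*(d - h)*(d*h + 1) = d^4*h - d^3*h^2 + 2*d^3*h + d^3 - 2*d^2*h^2 - 4*d^2*h + 2*d^2 + 3*d*h^2 - 2*d*h - 3*d + 3*h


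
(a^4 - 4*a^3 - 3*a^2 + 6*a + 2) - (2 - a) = a^4 - 4*a^3 - 3*a^2 + 7*a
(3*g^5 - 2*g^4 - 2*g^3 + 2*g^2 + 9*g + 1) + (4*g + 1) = 3*g^5 - 2*g^4 - 2*g^3 + 2*g^2 + 13*g + 2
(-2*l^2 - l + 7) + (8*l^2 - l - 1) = 6*l^2 - 2*l + 6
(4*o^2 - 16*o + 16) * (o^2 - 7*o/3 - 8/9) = 4*o^4 - 76*o^3/3 + 448*o^2/9 - 208*o/9 - 128/9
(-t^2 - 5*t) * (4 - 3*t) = 3*t^3 + 11*t^2 - 20*t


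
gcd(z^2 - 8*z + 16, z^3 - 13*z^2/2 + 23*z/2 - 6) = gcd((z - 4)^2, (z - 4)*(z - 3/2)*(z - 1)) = z - 4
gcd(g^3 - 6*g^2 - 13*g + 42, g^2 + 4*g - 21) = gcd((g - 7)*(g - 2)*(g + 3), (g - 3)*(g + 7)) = 1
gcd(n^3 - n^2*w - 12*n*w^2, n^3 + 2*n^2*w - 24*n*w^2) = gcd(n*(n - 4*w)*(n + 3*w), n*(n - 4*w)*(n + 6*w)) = -n^2 + 4*n*w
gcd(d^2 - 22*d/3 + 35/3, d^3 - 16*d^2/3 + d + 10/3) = d - 5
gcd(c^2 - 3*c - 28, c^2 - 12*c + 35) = c - 7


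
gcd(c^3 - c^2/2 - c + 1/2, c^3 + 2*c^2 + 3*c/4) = 1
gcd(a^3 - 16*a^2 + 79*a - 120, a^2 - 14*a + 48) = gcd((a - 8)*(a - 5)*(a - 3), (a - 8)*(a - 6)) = a - 8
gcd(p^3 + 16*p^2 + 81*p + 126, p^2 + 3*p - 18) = p + 6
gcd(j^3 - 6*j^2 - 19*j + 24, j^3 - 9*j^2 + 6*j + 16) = j - 8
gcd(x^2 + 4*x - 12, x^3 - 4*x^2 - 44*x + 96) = x^2 + 4*x - 12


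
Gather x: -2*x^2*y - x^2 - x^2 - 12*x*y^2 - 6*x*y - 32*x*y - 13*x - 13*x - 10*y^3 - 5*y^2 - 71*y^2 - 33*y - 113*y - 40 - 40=x^2*(-2*y - 2) + x*(-12*y^2 - 38*y - 26) - 10*y^3 - 76*y^2 - 146*y - 80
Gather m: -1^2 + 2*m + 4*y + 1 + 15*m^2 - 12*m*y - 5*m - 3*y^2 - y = 15*m^2 + m*(-12*y - 3) - 3*y^2 + 3*y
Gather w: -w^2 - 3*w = -w^2 - 3*w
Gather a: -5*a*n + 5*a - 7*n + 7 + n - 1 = a*(5 - 5*n) - 6*n + 6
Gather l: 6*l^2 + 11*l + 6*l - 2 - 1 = 6*l^2 + 17*l - 3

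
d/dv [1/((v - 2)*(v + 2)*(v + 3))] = (-(v - 2)*(v + 2) - (v - 2)*(v + 3) - (v + 2)*(v + 3))/((v - 2)^2*(v + 2)^2*(v + 3)^2)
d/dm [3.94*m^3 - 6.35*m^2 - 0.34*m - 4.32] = 11.82*m^2 - 12.7*m - 0.34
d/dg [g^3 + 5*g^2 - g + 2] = 3*g^2 + 10*g - 1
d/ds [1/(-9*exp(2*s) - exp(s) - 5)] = (18*exp(s) + 1)*exp(s)/(9*exp(2*s) + exp(s) + 5)^2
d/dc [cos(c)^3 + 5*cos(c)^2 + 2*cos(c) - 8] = (3*sin(c)^2 - 10*cos(c) - 5)*sin(c)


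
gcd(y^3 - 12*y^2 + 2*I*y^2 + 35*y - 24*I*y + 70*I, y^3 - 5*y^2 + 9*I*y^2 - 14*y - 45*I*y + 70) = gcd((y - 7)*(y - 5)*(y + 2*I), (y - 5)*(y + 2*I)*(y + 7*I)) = y^2 + y*(-5 + 2*I) - 10*I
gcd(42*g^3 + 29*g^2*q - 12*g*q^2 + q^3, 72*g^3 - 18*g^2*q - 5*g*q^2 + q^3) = -6*g + q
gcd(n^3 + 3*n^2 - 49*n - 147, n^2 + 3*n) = n + 3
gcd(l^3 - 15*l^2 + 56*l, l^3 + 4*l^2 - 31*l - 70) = 1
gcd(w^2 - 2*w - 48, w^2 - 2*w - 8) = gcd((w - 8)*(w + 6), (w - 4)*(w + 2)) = 1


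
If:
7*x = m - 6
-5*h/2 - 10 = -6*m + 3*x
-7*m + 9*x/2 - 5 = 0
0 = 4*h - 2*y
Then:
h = -2704/445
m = -124/89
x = -94/89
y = -5408/445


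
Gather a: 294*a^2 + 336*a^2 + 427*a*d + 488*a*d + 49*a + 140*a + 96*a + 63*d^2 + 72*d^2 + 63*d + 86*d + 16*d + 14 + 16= 630*a^2 + a*(915*d + 285) + 135*d^2 + 165*d + 30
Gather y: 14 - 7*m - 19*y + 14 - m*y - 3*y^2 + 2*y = -7*m - 3*y^2 + y*(-m - 17) + 28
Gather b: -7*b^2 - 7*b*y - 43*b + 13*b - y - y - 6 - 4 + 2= -7*b^2 + b*(-7*y - 30) - 2*y - 8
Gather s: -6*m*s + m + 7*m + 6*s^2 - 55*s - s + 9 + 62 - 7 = 8*m + 6*s^2 + s*(-6*m - 56) + 64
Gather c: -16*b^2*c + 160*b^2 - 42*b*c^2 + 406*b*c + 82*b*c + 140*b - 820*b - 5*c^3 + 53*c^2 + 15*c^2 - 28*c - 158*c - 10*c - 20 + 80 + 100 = 160*b^2 - 680*b - 5*c^3 + c^2*(68 - 42*b) + c*(-16*b^2 + 488*b - 196) + 160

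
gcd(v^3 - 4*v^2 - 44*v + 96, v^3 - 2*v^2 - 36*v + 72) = v^2 + 4*v - 12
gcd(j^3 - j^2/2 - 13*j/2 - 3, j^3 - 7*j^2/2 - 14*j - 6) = j^2 + 5*j/2 + 1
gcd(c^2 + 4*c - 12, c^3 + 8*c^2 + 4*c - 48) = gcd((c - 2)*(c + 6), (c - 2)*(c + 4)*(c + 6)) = c^2 + 4*c - 12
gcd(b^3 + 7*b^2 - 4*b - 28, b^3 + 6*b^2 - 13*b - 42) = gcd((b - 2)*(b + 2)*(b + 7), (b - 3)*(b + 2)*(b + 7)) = b^2 + 9*b + 14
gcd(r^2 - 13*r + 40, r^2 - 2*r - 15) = r - 5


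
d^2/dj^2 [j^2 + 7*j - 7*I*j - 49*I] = 2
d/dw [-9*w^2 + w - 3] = 1 - 18*w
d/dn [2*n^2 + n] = 4*n + 1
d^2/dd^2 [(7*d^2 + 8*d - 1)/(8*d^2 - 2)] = (128*d^3 + 36*d^2 + 96*d + 3)/(64*d^6 - 48*d^4 + 12*d^2 - 1)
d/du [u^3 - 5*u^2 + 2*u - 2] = 3*u^2 - 10*u + 2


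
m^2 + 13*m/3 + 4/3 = (m + 1/3)*(m + 4)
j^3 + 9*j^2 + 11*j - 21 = (j - 1)*(j + 3)*(j + 7)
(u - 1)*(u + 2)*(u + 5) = u^3 + 6*u^2 + 3*u - 10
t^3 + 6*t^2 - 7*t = t*(t - 1)*(t + 7)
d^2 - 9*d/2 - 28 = (d - 8)*(d + 7/2)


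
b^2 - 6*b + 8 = (b - 4)*(b - 2)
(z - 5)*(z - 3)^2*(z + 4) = z^4 - 7*z^3 - 5*z^2 + 111*z - 180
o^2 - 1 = (o - 1)*(o + 1)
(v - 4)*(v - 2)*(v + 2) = v^3 - 4*v^2 - 4*v + 16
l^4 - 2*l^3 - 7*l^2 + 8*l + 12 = (l - 3)*(l - 2)*(l + 1)*(l + 2)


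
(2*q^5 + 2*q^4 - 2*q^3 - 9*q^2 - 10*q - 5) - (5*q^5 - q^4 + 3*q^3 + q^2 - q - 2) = -3*q^5 + 3*q^4 - 5*q^3 - 10*q^2 - 9*q - 3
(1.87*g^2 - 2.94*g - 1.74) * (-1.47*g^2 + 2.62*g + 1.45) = -2.7489*g^4 + 9.2212*g^3 - 2.4335*g^2 - 8.8218*g - 2.523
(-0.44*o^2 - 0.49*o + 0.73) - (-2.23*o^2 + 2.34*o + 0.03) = 1.79*o^2 - 2.83*o + 0.7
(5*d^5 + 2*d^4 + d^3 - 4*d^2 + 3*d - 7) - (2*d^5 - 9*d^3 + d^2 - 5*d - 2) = 3*d^5 + 2*d^4 + 10*d^3 - 5*d^2 + 8*d - 5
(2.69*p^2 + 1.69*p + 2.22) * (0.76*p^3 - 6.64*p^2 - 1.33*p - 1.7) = 2.0444*p^5 - 16.5772*p^4 - 13.1121*p^3 - 21.5615*p^2 - 5.8256*p - 3.774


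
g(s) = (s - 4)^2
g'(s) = 2*s - 8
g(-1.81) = 33.76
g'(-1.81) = -11.62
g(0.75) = 10.56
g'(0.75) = -6.50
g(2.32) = 2.82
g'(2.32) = -3.36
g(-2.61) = 43.69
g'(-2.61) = -13.22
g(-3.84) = 61.47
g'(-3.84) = -15.68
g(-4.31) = 69.06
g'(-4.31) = -16.62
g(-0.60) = 21.16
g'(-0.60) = -9.20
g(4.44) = 0.19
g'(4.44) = 0.88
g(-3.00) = 49.00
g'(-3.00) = -14.00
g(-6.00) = 100.00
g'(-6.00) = -20.00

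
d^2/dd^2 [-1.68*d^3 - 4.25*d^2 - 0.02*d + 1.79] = -10.08*d - 8.5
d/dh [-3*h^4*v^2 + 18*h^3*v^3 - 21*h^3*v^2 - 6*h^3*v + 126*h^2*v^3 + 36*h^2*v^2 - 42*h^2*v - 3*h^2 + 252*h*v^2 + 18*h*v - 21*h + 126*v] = -12*h^3*v^2 + 54*h^2*v^3 - 63*h^2*v^2 - 18*h^2*v + 252*h*v^3 + 72*h*v^2 - 84*h*v - 6*h + 252*v^2 + 18*v - 21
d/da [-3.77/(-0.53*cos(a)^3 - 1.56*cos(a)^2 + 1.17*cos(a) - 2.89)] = (5.9943*cos(a)^2 + 11.7624*cos(a) - 4.4109)*sin(a)/(0.53*cos(a)^3 + 1.56*cos(a)^2 - 1.17*cos(a) + 2.89)^2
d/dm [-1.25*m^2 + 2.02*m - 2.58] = 2.02 - 2.5*m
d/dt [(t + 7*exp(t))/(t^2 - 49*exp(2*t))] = (7*exp(t) - 1)/(t^2 - 14*t*exp(t) + 49*exp(2*t))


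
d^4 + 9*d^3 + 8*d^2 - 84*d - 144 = (d - 3)*(d + 2)*(d + 4)*(d + 6)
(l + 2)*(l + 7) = l^2 + 9*l + 14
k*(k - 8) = k^2 - 8*k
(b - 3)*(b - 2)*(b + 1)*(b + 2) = b^4 - 2*b^3 - 7*b^2 + 8*b + 12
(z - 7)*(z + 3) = z^2 - 4*z - 21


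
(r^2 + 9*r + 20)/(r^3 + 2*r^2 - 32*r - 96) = (r + 5)/(r^2 - 2*r - 24)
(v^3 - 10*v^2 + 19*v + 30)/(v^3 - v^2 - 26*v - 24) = (v - 5)/(v + 4)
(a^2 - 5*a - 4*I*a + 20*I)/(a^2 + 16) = (a - 5)/(a + 4*I)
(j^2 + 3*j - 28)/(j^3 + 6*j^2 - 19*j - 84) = 1/(j + 3)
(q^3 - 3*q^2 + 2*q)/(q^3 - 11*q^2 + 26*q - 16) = q/(q - 8)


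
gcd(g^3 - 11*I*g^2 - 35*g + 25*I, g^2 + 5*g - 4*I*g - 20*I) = 1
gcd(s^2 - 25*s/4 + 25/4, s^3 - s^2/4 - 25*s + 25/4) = s - 5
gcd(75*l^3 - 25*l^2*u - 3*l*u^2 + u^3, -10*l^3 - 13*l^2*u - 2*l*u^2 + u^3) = -5*l + u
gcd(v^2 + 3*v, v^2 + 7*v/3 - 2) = v + 3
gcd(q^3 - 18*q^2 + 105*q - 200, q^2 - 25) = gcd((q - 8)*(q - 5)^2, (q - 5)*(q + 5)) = q - 5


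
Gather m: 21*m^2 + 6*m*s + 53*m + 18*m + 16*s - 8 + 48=21*m^2 + m*(6*s + 71) + 16*s + 40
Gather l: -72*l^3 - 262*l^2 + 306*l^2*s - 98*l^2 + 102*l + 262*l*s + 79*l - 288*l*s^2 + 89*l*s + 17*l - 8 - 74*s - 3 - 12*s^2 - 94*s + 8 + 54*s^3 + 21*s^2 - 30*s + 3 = -72*l^3 + l^2*(306*s - 360) + l*(-288*s^2 + 351*s + 198) + 54*s^3 + 9*s^2 - 198*s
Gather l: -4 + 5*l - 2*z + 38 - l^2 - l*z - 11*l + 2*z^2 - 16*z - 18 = -l^2 + l*(-z - 6) + 2*z^2 - 18*z + 16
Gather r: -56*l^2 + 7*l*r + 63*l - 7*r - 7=-56*l^2 + 63*l + r*(7*l - 7) - 7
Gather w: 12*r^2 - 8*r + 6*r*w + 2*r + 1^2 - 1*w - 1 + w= 12*r^2 + 6*r*w - 6*r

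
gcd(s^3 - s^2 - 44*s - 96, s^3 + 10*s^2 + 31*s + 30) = s + 3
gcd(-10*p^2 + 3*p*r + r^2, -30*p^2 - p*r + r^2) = 5*p + r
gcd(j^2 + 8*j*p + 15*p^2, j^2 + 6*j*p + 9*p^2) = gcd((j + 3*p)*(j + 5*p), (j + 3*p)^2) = j + 3*p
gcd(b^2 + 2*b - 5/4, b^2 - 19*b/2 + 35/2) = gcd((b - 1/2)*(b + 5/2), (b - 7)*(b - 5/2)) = 1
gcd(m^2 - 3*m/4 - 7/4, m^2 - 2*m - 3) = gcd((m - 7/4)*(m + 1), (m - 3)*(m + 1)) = m + 1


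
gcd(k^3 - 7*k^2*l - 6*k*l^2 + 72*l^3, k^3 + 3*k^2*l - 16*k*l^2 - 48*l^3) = k^2 - k*l - 12*l^2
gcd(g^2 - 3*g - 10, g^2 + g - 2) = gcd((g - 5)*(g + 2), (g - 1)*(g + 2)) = g + 2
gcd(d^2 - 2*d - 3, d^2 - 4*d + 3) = d - 3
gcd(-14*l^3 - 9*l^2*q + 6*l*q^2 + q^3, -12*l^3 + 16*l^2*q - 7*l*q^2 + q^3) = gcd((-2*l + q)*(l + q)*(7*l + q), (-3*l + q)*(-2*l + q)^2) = -2*l + q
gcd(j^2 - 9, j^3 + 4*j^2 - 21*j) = j - 3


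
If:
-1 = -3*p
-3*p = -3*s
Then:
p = 1/3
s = 1/3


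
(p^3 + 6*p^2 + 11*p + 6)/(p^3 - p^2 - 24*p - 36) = (p + 1)/(p - 6)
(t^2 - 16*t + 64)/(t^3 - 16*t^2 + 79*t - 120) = (t - 8)/(t^2 - 8*t + 15)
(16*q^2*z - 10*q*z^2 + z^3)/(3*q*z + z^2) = (16*q^2 - 10*q*z + z^2)/(3*q + z)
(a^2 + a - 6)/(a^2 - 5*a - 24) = (a - 2)/(a - 8)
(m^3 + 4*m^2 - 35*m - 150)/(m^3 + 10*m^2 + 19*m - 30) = (m^2 - m - 30)/(m^2 + 5*m - 6)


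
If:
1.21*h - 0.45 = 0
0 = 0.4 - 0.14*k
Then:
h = 0.37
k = 2.86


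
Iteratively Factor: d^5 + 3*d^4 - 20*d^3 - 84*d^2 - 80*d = (d - 5)*(d^4 + 8*d^3 + 20*d^2 + 16*d) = (d - 5)*(d + 4)*(d^3 + 4*d^2 + 4*d) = (d - 5)*(d + 2)*(d + 4)*(d^2 + 2*d) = (d - 5)*(d + 2)^2*(d + 4)*(d)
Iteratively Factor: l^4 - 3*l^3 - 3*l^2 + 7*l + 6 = (l - 3)*(l^3 - 3*l - 2) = (l - 3)*(l + 1)*(l^2 - l - 2) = (l - 3)*(l - 2)*(l + 1)*(l + 1)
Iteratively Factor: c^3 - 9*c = (c + 3)*(c^2 - 3*c) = c*(c + 3)*(c - 3)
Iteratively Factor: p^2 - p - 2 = (p - 2)*(p + 1)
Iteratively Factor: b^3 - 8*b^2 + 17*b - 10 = (b - 2)*(b^2 - 6*b + 5) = (b - 5)*(b - 2)*(b - 1)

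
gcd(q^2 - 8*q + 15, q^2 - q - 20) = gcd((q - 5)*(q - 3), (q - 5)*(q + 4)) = q - 5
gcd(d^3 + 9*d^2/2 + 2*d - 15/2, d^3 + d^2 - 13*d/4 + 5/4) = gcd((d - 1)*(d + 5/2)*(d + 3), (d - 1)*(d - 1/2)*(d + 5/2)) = d^2 + 3*d/2 - 5/2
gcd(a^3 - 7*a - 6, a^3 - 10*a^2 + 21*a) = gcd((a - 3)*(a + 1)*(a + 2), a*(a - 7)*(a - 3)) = a - 3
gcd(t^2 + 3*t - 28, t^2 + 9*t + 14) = t + 7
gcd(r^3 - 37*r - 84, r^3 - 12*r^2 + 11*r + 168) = r^2 - 4*r - 21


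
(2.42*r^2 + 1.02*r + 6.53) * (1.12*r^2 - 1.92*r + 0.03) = 2.7104*r^4 - 3.504*r^3 + 5.4278*r^2 - 12.507*r + 0.1959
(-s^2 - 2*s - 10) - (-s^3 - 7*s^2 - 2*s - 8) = s^3 + 6*s^2 - 2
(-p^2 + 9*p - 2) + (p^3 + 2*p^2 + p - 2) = p^3 + p^2 + 10*p - 4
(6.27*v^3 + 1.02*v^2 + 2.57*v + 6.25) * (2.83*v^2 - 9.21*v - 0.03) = 17.7441*v^5 - 54.8601*v^4 - 2.3092*v^3 - 6.0128*v^2 - 57.6396*v - 0.1875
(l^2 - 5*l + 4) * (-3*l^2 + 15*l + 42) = -3*l^4 + 30*l^3 - 45*l^2 - 150*l + 168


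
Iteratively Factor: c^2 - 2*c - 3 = (c - 3)*(c + 1)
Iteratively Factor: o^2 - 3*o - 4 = (o - 4)*(o + 1)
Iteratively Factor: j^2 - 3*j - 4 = (j + 1)*(j - 4)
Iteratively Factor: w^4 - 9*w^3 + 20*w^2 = (w)*(w^3 - 9*w^2 + 20*w) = w*(w - 5)*(w^2 - 4*w) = w^2*(w - 5)*(w - 4)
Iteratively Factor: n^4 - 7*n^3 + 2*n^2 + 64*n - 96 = (n + 3)*(n^3 - 10*n^2 + 32*n - 32) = (n - 2)*(n + 3)*(n^2 - 8*n + 16) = (n - 4)*(n - 2)*(n + 3)*(n - 4)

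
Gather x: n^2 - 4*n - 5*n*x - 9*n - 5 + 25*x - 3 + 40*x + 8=n^2 - 13*n + x*(65 - 5*n)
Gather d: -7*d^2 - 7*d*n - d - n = -7*d^2 + d*(-7*n - 1) - n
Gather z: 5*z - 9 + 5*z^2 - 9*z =5*z^2 - 4*z - 9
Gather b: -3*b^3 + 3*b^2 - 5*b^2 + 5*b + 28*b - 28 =-3*b^3 - 2*b^2 + 33*b - 28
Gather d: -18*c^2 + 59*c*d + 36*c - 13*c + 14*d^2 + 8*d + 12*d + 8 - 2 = -18*c^2 + 23*c + 14*d^2 + d*(59*c + 20) + 6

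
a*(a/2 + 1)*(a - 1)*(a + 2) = a^4/2 + 3*a^3/2 - 2*a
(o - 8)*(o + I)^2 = o^3 - 8*o^2 + 2*I*o^2 - o - 16*I*o + 8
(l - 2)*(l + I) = l^2 - 2*l + I*l - 2*I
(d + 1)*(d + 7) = d^2 + 8*d + 7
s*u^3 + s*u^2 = u^2*(s*u + s)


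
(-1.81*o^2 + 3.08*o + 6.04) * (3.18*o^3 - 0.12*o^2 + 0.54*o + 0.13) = -5.7558*o^5 + 10.0116*o^4 + 17.8602*o^3 + 0.7031*o^2 + 3.662*o + 0.7852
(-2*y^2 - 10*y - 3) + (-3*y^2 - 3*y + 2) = -5*y^2 - 13*y - 1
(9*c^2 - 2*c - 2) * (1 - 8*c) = -72*c^3 + 25*c^2 + 14*c - 2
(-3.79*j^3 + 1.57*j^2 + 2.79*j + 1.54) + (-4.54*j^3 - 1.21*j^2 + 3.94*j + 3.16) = -8.33*j^3 + 0.36*j^2 + 6.73*j + 4.7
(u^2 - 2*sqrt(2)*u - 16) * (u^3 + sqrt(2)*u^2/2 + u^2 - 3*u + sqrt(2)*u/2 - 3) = u^5 - 3*sqrt(2)*u^4/2 + u^4 - 21*u^3 - 3*sqrt(2)*u^3/2 - 21*u^2 - 2*sqrt(2)*u^2 - 2*sqrt(2)*u + 48*u + 48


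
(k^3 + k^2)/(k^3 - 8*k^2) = (k + 1)/(k - 8)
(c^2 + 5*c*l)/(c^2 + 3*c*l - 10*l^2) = c/(c - 2*l)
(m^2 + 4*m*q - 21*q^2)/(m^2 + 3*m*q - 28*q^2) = (-m + 3*q)/(-m + 4*q)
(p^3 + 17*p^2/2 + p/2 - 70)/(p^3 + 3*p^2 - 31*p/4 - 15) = 2*(p + 7)/(2*p + 3)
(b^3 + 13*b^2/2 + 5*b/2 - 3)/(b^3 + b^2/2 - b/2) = (b + 6)/b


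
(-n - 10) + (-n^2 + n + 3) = -n^2 - 7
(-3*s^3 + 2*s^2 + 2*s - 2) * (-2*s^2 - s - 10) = 6*s^5 - s^4 + 24*s^3 - 18*s^2 - 18*s + 20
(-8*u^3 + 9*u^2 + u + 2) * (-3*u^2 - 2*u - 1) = 24*u^5 - 11*u^4 - 13*u^3 - 17*u^2 - 5*u - 2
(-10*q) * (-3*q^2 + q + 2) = 30*q^3 - 10*q^2 - 20*q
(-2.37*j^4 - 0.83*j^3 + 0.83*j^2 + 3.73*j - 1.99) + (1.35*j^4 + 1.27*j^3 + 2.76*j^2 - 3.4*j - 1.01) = -1.02*j^4 + 0.44*j^3 + 3.59*j^2 + 0.33*j - 3.0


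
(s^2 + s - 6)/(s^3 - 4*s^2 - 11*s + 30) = 1/(s - 5)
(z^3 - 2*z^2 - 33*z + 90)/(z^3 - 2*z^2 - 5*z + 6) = (z^2 + z - 30)/(z^2 + z - 2)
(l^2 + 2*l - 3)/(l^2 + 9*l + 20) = (l^2 + 2*l - 3)/(l^2 + 9*l + 20)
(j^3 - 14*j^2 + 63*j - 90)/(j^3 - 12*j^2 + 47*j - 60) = (j - 6)/(j - 4)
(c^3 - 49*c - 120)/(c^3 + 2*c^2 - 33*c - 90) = (c - 8)/(c - 6)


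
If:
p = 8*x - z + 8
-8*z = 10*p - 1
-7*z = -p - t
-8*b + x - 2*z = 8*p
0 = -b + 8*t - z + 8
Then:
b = -11329/38942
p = 7695/38942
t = -20476/19471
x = -19287/19471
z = -4751/38942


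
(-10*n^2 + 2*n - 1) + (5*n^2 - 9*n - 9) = -5*n^2 - 7*n - 10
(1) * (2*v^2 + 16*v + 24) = 2*v^2 + 16*v + 24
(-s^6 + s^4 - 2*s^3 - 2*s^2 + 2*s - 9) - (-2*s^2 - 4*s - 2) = -s^6 + s^4 - 2*s^3 + 6*s - 7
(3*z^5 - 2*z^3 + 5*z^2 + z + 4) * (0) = 0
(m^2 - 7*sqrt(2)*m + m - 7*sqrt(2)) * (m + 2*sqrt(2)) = m^3 - 5*sqrt(2)*m^2 + m^2 - 28*m - 5*sqrt(2)*m - 28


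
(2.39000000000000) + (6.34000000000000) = 8.73000000000000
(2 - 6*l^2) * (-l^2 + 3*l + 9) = 6*l^4 - 18*l^3 - 56*l^2 + 6*l + 18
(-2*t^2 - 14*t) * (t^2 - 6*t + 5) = -2*t^4 - 2*t^3 + 74*t^2 - 70*t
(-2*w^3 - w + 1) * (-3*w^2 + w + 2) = 6*w^5 - 2*w^4 - w^3 - 4*w^2 - w + 2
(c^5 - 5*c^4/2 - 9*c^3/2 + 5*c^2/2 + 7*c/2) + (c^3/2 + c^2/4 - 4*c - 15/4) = c^5 - 5*c^4/2 - 4*c^3 + 11*c^2/4 - c/2 - 15/4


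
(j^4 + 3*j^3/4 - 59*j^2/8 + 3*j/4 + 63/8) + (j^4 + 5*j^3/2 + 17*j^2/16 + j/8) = 2*j^4 + 13*j^3/4 - 101*j^2/16 + 7*j/8 + 63/8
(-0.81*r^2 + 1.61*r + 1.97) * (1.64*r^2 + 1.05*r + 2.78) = -1.3284*r^4 + 1.7899*r^3 + 2.6695*r^2 + 6.5443*r + 5.4766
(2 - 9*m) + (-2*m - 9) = -11*m - 7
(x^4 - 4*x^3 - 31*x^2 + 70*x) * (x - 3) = x^5 - 7*x^4 - 19*x^3 + 163*x^2 - 210*x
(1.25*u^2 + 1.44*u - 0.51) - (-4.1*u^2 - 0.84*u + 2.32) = 5.35*u^2 + 2.28*u - 2.83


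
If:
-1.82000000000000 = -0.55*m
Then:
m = 3.31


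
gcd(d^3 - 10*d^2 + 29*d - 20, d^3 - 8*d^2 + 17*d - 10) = d^2 - 6*d + 5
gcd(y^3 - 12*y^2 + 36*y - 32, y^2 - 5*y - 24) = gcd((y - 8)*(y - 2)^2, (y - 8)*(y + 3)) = y - 8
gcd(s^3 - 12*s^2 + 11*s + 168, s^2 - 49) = s - 7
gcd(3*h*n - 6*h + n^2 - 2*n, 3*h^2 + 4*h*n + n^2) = 3*h + n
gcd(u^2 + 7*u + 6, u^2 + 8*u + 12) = u + 6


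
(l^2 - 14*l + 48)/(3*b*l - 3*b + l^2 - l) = (l^2 - 14*l + 48)/(3*b*l - 3*b + l^2 - l)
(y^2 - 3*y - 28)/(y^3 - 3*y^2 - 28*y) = 1/y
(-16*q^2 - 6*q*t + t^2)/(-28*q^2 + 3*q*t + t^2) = (-16*q^2 - 6*q*t + t^2)/(-28*q^2 + 3*q*t + t^2)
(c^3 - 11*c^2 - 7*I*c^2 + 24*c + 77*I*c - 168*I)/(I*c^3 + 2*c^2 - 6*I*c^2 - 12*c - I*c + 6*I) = (-I*c^3 + c^2*(-7 + 11*I) + c*(77 - 24*I) - 168)/(c^3 - 2*c^2*(3 + I) + c*(-1 + 12*I) + 6)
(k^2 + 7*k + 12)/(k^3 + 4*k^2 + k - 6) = (k + 4)/(k^2 + k - 2)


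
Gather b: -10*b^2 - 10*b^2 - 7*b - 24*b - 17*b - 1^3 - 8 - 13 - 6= -20*b^2 - 48*b - 28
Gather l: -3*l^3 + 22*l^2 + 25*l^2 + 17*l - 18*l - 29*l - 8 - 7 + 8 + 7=-3*l^3 + 47*l^2 - 30*l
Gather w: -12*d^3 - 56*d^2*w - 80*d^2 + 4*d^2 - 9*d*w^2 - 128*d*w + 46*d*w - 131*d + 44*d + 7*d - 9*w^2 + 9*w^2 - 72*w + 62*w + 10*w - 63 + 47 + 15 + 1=-12*d^3 - 76*d^2 - 9*d*w^2 - 80*d + w*(-56*d^2 - 82*d)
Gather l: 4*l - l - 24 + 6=3*l - 18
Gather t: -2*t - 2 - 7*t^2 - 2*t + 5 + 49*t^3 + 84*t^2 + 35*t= 49*t^3 + 77*t^2 + 31*t + 3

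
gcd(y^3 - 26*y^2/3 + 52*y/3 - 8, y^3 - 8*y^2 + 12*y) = y^2 - 8*y + 12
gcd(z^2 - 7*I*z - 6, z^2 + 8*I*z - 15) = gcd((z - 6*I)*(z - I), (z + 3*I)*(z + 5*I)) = 1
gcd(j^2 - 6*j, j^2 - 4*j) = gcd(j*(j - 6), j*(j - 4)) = j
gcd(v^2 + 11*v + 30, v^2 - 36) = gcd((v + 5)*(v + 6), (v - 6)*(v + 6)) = v + 6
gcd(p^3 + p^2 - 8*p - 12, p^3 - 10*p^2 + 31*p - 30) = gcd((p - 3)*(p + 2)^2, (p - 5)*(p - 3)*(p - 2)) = p - 3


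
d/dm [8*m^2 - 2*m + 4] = 16*m - 2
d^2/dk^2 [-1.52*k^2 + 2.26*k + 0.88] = -3.04000000000000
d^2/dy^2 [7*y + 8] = 0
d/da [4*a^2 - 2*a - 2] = 8*a - 2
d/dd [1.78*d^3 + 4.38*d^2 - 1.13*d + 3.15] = 5.34*d^2 + 8.76*d - 1.13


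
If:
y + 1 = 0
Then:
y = -1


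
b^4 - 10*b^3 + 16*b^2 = b^2*(b - 8)*(b - 2)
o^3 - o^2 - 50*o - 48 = (o - 8)*(o + 1)*(o + 6)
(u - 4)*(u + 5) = u^2 + u - 20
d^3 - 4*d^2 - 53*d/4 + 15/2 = (d - 6)*(d - 1/2)*(d + 5/2)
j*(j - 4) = j^2 - 4*j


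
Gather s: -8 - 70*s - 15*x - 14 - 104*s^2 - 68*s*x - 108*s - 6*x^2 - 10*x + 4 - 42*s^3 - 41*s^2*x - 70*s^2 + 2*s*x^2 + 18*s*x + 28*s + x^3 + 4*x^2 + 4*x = -42*s^3 + s^2*(-41*x - 174) + s*(2*x^2 - 50*x - 150) + x^3 - 2*x^2 - 21*x - 18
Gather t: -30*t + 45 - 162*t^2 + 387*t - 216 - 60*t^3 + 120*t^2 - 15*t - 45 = -60*t^3 - 42*t^2 + 342*t - 216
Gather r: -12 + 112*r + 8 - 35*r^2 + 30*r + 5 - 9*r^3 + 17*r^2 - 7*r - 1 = -9*r^3 - 18*r^2 + 135*r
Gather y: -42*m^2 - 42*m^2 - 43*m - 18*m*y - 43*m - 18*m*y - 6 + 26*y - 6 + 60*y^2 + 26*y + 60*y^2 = -84*m^2 - 86*m + 120*y^2 + y*(52 - 36*m) - 12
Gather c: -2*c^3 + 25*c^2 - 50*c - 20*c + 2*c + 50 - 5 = -2*c^3 + 25*c^2 - 68*c + 45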